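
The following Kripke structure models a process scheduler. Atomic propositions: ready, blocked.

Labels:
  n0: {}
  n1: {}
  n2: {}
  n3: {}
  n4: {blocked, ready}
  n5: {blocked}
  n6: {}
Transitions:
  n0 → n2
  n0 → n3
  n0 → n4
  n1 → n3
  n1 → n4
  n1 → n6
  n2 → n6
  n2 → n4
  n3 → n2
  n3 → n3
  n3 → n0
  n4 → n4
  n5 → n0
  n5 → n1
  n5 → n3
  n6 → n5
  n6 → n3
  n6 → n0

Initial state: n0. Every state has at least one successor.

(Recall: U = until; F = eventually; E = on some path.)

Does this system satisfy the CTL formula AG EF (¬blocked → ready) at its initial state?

States satisfying EF (¬blocked → ready): {n0, n1, n2, n3, n4, n5, n6}.
States satisfying AG EF (¬blocked → ready): {n0, n1, n2, n3, n4, n5, n6}.
Every state reachable from n0 satisfies EF (¬blocked → ready).
n0 ∈ Sat(AG EF (¬blocked → ready)).

Holds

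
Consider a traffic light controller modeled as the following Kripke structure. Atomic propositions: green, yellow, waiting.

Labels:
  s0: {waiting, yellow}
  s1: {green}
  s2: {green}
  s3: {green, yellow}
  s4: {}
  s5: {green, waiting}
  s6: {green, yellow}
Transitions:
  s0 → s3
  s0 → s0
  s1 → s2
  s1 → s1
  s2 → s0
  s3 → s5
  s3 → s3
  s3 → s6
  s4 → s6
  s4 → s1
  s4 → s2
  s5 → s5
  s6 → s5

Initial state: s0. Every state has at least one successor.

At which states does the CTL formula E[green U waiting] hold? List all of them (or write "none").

States satisfying green: {s1, s2, s3, s5, s6}.
States satisfying waiting: {s0, s5}.
States satisfying E[green U waiting]: {s0, s1, s2, s3, s5, s6}.

{s0, s1, s2, s3, s5, s6}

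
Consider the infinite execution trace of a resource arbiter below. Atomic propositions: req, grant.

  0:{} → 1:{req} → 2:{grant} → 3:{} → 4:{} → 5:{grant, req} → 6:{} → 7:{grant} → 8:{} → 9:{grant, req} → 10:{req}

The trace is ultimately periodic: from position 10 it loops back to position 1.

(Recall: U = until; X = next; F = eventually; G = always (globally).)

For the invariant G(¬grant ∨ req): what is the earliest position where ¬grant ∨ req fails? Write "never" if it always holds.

Check ¬grant ∨ req at each position in order: 0 ✓, 1 ✓.
At position 2 the labels are {grant}, so ¬grant ∨ req is false there. This is the first violation.

2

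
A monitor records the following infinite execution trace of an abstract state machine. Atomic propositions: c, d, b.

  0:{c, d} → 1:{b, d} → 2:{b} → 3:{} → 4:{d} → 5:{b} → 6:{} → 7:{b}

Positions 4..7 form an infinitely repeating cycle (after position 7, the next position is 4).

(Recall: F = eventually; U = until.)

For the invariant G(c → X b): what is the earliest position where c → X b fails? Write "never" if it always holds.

c → X b holds at every position 0..7, and those are all the positions the trace ever visits, so the invariant G(c → X b) is never violated.

never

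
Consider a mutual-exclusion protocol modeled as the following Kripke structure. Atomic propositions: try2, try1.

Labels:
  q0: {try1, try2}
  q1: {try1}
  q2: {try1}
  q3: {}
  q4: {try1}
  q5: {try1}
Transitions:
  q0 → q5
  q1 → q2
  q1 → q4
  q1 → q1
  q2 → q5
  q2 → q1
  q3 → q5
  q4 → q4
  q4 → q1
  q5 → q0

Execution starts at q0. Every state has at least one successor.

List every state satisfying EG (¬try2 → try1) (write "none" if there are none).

{q0, q1, q2, q4, q5}

States satisfying ¬try2 → try1: {q0, q1, q2, q4, q5}.
States satisfying EG (¬try2 → try1): {q0, q1, q2, q4, q5}.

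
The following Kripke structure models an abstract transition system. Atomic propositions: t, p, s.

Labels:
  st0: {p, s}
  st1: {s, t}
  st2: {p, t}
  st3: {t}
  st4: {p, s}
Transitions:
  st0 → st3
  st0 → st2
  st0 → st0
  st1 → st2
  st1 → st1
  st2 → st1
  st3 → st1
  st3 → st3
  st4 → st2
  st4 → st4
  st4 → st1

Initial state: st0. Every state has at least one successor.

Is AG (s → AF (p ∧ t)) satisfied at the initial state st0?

States satisfying s → AF (p ∧ t): {st2, st3}.
States satisfying AG (s → AF (p ∧ t)): ∅.
st0 is reachable from st0 and violates s → AF (p ∧ t), so AG fails at st0.
st0 ∉ Sat(AG (s → AF (p ∧ t))).

Violated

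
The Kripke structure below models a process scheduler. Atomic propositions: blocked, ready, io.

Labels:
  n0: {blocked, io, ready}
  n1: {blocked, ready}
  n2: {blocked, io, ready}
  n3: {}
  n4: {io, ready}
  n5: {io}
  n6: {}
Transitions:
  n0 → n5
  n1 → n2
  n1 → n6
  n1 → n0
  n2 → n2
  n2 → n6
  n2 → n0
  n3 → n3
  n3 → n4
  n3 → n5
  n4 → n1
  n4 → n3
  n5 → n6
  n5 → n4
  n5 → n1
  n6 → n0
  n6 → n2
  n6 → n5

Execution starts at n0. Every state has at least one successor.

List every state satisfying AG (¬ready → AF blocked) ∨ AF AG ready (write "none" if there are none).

States satisfying ¬ready → AF blocked: {n0, n1, n2, n4}.
States satisfying AG (¬ready → AF blocked): ∅.
States satisfying AG ready: ∅.
States satisfying AF AG ready: ∅.
States satisfying AG (¬ready → AF blocked) ∨ AF AG ready: ∅.

none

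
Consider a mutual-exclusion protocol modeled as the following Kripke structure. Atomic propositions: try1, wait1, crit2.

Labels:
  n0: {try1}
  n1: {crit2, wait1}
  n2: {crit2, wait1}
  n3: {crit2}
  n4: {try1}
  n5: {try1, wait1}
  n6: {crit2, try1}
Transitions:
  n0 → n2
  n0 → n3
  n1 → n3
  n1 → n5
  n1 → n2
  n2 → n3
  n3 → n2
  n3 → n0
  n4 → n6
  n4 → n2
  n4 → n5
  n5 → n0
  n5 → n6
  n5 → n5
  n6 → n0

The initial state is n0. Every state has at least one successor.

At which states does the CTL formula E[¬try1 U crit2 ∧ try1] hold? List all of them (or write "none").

States satisfying ¬try1: {n1, n2, n3}.
States satisfying crit2 ∧ try1: {n6}.
States satisfying E[¬try1 U crit2 ∧ try1]: {n6}.

{n6}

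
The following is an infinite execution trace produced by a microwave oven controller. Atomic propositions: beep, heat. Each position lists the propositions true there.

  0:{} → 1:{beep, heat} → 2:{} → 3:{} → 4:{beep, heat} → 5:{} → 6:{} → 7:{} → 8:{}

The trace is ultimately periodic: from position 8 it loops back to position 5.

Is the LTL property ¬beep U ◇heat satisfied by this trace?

Walking from position 0: ◇heat first holds at position 0, and ¬beep holds at every earlier position along the way, so ¬beep U ◇heat holds.

Satisfied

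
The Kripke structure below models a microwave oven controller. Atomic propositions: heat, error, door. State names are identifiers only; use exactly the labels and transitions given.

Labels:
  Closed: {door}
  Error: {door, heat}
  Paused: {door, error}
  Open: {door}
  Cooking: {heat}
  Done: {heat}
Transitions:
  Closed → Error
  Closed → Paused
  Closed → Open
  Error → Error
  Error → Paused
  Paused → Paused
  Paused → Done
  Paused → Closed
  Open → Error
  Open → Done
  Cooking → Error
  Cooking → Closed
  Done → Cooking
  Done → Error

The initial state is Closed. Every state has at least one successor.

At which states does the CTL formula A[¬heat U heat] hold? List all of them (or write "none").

{Error, Open, Cooking, Done}

States satisfying ¬heat: {Closed, Paused, Open}.
States satisfying heat: {Error, Cooking, Done}.
States satisfying A[¬heat U heat]: {Error, Open, Cooking, Done}.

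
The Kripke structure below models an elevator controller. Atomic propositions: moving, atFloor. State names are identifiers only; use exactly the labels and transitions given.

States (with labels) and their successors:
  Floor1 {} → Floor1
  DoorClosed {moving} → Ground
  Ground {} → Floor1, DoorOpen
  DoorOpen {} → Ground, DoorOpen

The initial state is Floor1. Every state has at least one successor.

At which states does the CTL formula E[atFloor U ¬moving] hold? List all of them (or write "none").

{Floor1, Ground, DoorOpen}

States satisfying atFloor: ∅.
States satisfying ¬moving: {Floor1, Ground, DoorOpen}.
States satisfying E[atFloor U ¬moving]: {Floor1, Ground, DoorOpen}.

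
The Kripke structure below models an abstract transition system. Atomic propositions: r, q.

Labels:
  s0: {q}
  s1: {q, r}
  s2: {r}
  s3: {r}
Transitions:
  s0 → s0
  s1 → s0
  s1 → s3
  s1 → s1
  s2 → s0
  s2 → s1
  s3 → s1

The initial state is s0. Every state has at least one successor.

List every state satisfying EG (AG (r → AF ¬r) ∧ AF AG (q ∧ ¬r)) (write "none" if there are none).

{s0}

States satisfying AG (r → AF ¬r) ∧ AF AG (q ∧ ¬r): {s0}.
States satisfying EG (AG (r → AF ¬r) ∧ AF AG (q ∧ ¬r)): {s0}.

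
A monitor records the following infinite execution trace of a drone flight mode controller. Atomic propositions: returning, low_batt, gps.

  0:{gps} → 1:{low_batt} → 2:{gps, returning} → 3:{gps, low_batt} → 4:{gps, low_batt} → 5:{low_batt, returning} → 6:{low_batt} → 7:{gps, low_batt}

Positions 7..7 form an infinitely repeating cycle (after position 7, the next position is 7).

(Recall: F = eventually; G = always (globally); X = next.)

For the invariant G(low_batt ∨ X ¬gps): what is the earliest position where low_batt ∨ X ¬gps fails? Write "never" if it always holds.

Check low_batt ∨ X ¬gps at each position in order: 0 ✓, 1 ✓.
At position 2 the labels are {gps, returning} and the next position 3 has {gps, low_batt}, so low_batt ∨ X ¬gps is false there. This is the first violation.

2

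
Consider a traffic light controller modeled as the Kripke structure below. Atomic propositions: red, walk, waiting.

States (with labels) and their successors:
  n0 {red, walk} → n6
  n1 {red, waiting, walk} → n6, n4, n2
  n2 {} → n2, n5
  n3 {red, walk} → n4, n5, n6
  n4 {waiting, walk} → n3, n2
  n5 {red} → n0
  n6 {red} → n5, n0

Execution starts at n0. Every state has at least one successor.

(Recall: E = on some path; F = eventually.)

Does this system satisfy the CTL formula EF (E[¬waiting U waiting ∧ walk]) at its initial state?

States satisfying E[¬waiting U waiting ∧ walk]: {n1, n3, n4}.
States satisfying EF (E[¬waiting U waiting ∧ walk]): {n1, n3, n4}.
No suitable path/successor from n0 witnesses the formula.
n0 ∉ Sat(EF (E[¬waiting U waiting ∧ walk])).

Does not hold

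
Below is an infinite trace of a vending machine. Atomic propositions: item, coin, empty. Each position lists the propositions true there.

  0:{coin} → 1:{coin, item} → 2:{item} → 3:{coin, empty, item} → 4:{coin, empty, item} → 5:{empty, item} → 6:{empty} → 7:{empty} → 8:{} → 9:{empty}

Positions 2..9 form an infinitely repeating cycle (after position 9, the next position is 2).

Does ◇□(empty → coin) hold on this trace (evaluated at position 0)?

Violated

□(empty → coin) is false at every position 0..9, so it never becomes true and ◇□(empty → coin) fails.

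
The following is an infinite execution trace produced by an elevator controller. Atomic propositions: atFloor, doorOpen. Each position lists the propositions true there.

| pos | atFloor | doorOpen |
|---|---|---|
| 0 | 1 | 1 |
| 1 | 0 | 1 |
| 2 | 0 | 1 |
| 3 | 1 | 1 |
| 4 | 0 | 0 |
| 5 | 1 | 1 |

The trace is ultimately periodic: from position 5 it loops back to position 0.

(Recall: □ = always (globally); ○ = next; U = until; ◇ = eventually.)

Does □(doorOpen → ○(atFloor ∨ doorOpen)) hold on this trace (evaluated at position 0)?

doorOpen → ○(atFloor ∨ doorOpen) must hold at every position from 0 onward. It fails at position 3, so □(doorOpen → ○(atFloor ∨ doorOpen)) is false.
Positions where doorOpen holds: 0, 1, 2, 3, 5.
Check ○(atFloor ∨ doorOpen) at each: 0→ok, 1→ok, 2→ok, 3→fails, 5→ok.

No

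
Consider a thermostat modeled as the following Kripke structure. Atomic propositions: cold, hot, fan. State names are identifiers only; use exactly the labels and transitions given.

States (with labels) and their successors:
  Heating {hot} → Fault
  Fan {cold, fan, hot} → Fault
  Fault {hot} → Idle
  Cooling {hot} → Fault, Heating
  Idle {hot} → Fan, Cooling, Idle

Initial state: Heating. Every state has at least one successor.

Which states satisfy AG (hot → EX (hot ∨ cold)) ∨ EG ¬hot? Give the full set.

{Heating, Fan, Fault, Cooling, Idle}

States satisfying hot → EX (hot ∨ cold): {Heating, Fan, Fault, Cooling, Idle}.
States satisfying AG (hot → EX (hot ∨ cold)): {Heating, Fan, Fault, Cooling, Idle}.
States satisfying ¬hot: ∅.
States satisfying EG ¬hot: ∅.
States satisfying AG (hot → EX (hot ∨ cold)) ∨ EG ¬hot: {Heating, Fan, Fault, Cooling, Idle}.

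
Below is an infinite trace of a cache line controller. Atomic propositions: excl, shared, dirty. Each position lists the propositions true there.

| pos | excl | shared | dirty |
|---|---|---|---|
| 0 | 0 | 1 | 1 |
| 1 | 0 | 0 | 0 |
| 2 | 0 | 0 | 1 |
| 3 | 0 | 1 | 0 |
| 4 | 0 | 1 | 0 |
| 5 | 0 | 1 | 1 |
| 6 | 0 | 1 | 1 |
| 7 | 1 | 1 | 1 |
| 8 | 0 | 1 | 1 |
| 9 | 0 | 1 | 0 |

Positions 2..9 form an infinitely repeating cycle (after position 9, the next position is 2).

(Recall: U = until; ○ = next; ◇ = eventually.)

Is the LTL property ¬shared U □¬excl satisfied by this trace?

Walking from position 0: at position 0, □¬excl has not yet held and ¬shared fails, so ¬shared U □¬excl is false.

Does not hold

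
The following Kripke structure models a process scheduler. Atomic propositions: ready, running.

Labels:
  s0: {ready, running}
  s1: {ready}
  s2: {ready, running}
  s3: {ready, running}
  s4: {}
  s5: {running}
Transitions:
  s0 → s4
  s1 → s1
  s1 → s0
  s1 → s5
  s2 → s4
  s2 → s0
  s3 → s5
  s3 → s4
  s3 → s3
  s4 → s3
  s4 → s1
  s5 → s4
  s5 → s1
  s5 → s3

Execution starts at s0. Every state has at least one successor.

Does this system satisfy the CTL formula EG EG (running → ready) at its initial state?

States satisfying EG (running → ready): {s0, s1, s2, s3, s4}.
States satisfying EG EG (running → ready): {s0, s1, s2, s3, s4}.
s0 ∈ Sat(EG EG (running → ready)).

Satisfied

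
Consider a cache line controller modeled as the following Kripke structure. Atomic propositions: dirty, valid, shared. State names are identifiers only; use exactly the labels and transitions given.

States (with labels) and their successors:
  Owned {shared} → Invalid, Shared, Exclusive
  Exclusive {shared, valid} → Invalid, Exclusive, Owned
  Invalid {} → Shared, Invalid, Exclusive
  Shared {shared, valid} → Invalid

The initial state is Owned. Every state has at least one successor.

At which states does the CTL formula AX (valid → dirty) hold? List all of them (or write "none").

{Shared}

States satisfying valid → dirty: {Owned, Invalid}.
States satisfying AX (valid → dirty): {Shared}.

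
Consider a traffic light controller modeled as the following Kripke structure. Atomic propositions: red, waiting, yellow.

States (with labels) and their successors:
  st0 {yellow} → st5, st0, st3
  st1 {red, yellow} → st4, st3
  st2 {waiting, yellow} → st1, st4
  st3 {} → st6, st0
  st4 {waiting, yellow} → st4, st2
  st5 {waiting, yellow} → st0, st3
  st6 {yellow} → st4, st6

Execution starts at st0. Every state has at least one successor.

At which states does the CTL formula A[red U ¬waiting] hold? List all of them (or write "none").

{st0, st1, st3, st6}

States satisfying red: {st1}.
States satisfying ¬waiting: {st0, st1, st3, st6}.
States satisfying A[red U ¬waiting]: {st0, st1, st3, st6}.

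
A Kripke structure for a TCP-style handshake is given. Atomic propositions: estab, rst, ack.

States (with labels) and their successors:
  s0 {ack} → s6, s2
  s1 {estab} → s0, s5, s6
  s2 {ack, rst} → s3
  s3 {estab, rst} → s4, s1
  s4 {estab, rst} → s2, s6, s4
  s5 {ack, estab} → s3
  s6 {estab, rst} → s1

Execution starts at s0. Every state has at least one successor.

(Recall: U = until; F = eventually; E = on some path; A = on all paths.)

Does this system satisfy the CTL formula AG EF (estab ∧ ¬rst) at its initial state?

Yes

States satisfying EF (estab ∧ ¬rst): {s0, s1, s2, s3, s4, s5, s6}.
States satisfying AG EF (estab ∧ ¬rst): {s0, s1, s2, s3, s4, s5, s6}.
Every state reachable from s0 satisfies EF (estab ∧ ¬rst).
s0 ∈ Sat(AG EF (estab ∧ ¬rst)).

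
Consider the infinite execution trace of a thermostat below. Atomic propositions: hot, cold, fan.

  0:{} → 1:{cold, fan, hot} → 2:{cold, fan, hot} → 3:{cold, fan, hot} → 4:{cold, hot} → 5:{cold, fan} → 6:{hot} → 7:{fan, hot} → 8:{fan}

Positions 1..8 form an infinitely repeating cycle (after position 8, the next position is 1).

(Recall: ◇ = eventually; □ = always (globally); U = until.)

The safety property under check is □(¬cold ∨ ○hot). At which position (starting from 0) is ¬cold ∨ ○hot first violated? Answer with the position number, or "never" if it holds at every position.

4

Check ¬cold ∨ ○hot at each position in order: 0 ✓, 1 ✓, 2 ✓, 3 ✓.
At position 4 the labels are {cold, hot} and the next position 5 has {cold, fan}, so ¬cold ∨ ○hot is false there. This is the first violation.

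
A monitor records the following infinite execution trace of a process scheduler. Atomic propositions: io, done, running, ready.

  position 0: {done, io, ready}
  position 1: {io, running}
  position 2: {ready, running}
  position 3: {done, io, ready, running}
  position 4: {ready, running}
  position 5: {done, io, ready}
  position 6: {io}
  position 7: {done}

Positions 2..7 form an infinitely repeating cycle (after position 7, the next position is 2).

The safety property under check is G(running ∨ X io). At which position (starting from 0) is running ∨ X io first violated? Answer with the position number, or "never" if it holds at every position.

Check running ∨ X io at each position in order: 0 ✓, 1 ✓, 2 ✓, 3 ✓, 4 ✓, 5 ✓.
At position 6 the labels are {io} and the next position 7 has {done}, so running ∨ X io is false there. This is the first violation.

6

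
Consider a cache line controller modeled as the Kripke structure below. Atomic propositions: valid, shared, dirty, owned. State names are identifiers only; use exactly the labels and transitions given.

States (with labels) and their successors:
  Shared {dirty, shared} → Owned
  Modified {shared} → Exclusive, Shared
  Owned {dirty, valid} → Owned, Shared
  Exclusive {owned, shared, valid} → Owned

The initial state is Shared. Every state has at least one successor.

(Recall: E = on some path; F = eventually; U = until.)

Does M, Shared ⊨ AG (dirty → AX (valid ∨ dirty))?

Holds

States satisfying dirty → AX (valid ∨ dirty): {Shared, Modified, Owned, Exclusive}.
States satisfying AG (dirty → AX (valid ∨ dirty)): {Shared, Modified, Owned, Exclusive}.
Every state reachable from Shared satisfies dirty → AX (valid ∨ dirty).
Shared ∈ Sat(AG (dirty → AX (valid ∨ dirty))).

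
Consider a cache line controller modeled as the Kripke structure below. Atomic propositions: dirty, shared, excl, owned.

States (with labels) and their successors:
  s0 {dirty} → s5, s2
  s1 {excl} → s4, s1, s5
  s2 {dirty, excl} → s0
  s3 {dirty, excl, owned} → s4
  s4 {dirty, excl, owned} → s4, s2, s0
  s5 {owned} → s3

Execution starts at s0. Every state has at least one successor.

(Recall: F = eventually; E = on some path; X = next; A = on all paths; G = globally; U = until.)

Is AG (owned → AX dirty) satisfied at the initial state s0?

Holds

States satisfying owned → AX dirty: {s0, s1, s2, s3, s4, s5}.
States satisfying AG (owned → AX dirty): {s0, s1, s2, s3, s4, s5}.
Every state reachable from s0 satisfies owned → AX dirty.
s0 ∈ Sat(AG (owned → AX dirty)).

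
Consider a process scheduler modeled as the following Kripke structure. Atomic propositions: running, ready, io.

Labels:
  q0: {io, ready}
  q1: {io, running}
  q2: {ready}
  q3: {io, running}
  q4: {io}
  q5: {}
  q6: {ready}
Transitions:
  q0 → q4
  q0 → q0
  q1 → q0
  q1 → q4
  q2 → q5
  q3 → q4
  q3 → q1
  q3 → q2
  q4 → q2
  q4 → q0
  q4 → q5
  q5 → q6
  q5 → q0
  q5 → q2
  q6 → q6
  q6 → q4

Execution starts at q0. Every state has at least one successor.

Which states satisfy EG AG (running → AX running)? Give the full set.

{q0, q2, q4, q5, q6}

States satisfying AG (running → AX running): {q0, q2, q4, q5, q6}.
States satisfying EG AG (running → AX running): {q0, q2, q4, q5, q6}.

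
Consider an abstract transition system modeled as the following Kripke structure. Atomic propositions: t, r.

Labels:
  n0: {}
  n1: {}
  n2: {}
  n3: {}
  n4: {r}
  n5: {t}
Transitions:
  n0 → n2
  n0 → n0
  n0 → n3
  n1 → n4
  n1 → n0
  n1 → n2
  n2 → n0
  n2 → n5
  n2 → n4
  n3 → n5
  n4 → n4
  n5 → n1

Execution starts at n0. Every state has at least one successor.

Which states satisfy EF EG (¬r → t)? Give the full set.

{n0, n1, n2, n3, n4, n5}

States satisfying EG (¬r → t): {n4}.
States satisfying EF EG (¬r → t): {n0, n1, n2, n3, n4, n5}.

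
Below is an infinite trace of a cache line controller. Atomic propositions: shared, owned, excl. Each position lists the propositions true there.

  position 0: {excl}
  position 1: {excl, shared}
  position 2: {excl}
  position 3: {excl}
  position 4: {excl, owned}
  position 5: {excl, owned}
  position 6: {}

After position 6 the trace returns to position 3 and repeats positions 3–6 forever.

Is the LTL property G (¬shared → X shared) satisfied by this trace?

¬shared → X shared must hold at every position from 0 onward. It fails at position 2, so G (¬shared → X shared) is false.
Positions where ¬shared holds: 0, 2, 3, 4, 5, 6.
Check X shared at each: 0→ok, 2→fails, 3→fails, 4→fails, 5→fails, 6→fails.

Does not hold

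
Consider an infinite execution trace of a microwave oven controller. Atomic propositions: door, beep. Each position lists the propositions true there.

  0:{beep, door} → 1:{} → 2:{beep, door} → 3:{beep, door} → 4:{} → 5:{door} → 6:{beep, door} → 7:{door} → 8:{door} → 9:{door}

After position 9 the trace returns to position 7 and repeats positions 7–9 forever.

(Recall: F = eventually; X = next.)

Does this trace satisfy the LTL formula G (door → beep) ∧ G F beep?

door → beep must hold at every position from 0 onward. It fails at position 5, so G (door → beep) is false.
Positions where door holds: 0, 2, 3, 5, 6, 7, 8, 9.
Check beep at each: 0→ok, 2→ok, 3→ok, 5→fails, 6→ok, 7→fails, 8→fails, 9→fails.
F beep must hold at every position from 0 onward. It fails at position 7, so G F beep is false.
At position 0: G (door → beep) is false; G F beep is false; so G (door → beep) ∧ G F beep is false.

No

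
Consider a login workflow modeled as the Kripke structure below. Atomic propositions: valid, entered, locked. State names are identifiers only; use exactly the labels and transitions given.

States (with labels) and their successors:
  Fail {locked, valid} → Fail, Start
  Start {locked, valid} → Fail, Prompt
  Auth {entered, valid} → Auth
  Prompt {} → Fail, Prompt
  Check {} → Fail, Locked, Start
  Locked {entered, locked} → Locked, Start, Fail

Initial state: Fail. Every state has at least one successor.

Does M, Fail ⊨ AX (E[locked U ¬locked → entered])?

States satisfying E[locked U ¬locked → entered]: {Fail, Start, Auth, Locked}.
States satisfying AX (E[locked U ¬locked → entered]): {Fail, Auth, Check, Locked}.
Fail ∈ Sat(AX (E[locked U ¬locked → entered])).

Holds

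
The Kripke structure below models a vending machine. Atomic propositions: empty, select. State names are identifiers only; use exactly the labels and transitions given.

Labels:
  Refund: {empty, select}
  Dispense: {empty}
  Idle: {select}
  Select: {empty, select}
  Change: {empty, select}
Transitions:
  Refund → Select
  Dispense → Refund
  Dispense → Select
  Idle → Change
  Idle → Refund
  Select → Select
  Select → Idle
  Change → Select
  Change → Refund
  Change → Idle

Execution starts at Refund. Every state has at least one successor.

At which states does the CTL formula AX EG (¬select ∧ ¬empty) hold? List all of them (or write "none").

States satisfying EG (¬select ∧ ¬empty): ∅.
States satisfying AX EG (¬select ∧ ¬empty): ∅.

none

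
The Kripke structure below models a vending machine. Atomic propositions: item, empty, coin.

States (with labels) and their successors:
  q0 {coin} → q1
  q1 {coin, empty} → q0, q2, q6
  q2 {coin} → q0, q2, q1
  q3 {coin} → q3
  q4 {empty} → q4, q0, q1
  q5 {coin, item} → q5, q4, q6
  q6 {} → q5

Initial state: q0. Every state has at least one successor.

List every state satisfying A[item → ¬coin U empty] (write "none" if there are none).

States satisfying item → ¬coin: {q0, q1, q2, q3, q4, q6}.
States satisfying empty: {q1, q4}.
States satisfying A[item → ¬coin U empty]: {q0, q1, q4}.

{q0, q1, q4}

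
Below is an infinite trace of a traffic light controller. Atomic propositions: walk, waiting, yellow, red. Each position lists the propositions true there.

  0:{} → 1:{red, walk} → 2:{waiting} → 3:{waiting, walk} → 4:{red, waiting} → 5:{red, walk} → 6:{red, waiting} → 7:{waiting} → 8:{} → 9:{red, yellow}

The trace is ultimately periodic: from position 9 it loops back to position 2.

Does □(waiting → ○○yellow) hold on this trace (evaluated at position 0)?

waiting → ○○yellow must hold at every position from 0 onward. It fails at position 2, so □(waiting → ○○yellow) is false.
Positions where waiting holds: 2, 3, 4, 6, 7.
Check ○○yellow at each: 2→fails, 3→fails, 4→fails, 6→fails, 7→ok.

Does not hold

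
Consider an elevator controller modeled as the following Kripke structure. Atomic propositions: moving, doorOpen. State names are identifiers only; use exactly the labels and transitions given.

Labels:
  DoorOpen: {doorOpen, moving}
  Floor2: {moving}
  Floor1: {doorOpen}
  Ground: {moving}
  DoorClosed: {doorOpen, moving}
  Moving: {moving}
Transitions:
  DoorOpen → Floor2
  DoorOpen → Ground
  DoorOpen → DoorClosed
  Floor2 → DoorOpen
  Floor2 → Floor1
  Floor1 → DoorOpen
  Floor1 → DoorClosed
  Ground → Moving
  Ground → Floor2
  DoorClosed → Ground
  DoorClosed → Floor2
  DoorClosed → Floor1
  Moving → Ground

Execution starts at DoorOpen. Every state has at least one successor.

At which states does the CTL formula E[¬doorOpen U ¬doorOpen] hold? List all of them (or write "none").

States satisfying ¬doorOpen: {Floor2, Ground, Moving}.
States satisfying E[¬doorOpen U ¬doorOpen]: {Floor2, Ground, Moving}.

{Floor2, Ground, Moving}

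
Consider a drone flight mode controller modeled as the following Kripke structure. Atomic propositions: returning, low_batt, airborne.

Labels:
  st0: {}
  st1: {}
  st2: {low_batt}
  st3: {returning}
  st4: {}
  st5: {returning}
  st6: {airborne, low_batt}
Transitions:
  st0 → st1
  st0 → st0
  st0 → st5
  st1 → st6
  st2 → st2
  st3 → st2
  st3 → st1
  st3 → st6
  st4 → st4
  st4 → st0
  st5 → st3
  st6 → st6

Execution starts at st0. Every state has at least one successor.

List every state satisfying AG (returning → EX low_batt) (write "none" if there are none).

{st1, st2, st3, st6}

States satisfying returning → EX low_batt: {st0, st1, st2, st3, st4, st6}.
States satisfying AG (returning → EX low_batt): {st1, st2, st3, st6}.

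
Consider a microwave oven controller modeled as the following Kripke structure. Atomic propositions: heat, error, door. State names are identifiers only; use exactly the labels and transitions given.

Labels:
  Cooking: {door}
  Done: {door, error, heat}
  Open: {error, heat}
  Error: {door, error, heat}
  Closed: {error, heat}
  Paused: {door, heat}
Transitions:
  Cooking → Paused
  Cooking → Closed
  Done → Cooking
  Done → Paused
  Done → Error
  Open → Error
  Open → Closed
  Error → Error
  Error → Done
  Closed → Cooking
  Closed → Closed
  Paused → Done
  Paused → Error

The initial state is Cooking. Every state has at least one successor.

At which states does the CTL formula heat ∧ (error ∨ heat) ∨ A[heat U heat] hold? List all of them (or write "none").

{Done, Open, Error, Closed, Paused}

States satisfying error ∨ heat: {Done, Open, Error, Closed, Paused}.
States satisfying heat ∧ (error ∨ heat): {Done, Open, Error, Closed, Paused}.
States satisfying heat: {Done, Open, Error, Closed, Paused}.
States satisfying A[heat U heat]: {Done, Open, Error, Closed, Paused}.
States satisfying heat ∧ (error ∨ heat) ∨ A[heat U heat]: {Done, Open, Error, Closed, Paused}.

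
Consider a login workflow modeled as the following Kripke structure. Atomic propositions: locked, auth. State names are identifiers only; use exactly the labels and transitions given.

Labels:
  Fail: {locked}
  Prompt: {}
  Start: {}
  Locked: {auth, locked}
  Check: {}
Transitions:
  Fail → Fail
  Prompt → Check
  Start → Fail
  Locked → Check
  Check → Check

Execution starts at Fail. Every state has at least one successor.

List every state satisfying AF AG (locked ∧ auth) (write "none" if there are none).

none

States satisfying AG (locked ∧ auth): ∅.
States satisfying AF AG (locked ∧ auth): ∅.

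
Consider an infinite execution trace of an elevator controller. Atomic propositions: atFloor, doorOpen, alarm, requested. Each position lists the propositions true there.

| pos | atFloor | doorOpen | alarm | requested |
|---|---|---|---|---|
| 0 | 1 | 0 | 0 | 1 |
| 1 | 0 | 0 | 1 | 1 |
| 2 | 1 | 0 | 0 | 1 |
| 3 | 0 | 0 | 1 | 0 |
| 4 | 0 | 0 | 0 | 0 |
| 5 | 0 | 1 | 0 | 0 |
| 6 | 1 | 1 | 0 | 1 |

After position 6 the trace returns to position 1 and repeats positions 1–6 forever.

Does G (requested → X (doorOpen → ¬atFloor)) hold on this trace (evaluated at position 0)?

Holds

requested → X (doorOpen → ¬atFloor) holds at every position 0..6, and those are all positions ever visited, so G (requested → X (doorOpen → ¬atFloor)) holds.
Positions where requested holds: 0, 1, 2, 6.
Check X (doorOpen → ¬atFloor) at each: 0→ok, 1→ok, 2→ok, 6→ok.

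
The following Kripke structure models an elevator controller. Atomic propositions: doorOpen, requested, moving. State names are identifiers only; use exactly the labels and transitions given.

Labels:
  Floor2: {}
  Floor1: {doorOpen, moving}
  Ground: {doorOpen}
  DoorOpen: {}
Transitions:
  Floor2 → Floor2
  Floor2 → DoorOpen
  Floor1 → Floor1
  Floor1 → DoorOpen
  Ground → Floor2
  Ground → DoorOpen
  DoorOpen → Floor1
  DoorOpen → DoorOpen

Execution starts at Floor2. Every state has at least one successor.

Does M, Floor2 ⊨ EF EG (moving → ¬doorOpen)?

Satisfied

States satisfying EG (moving → ¬doorOpen): {Floor2, Ground, DoorOpen}.
States satisfying EF EG (moving → ¬doorOpen): {Floor2, Floor1, Ground, DoorOpen}.
Some path from Floor2 reaches a state where EG (moving → ¬doorOpen) holds.
Floor2 ∈ Sat(EF EG (moving → ¬doorOpen)).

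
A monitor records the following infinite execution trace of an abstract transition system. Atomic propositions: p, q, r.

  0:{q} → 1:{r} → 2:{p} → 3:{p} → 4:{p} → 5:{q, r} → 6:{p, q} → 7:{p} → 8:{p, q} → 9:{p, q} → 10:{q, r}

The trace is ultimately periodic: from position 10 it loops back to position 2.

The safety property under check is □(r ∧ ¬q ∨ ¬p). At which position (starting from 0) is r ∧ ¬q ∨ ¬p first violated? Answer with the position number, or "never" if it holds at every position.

Check r ∧ ¬q ∨ ¬p at each position in order: 0 ✓, 1 ✓.
At position 2 the labels are {p}, so r ∧ ¬q ∨ ¬p is false there. This is the first violation.

2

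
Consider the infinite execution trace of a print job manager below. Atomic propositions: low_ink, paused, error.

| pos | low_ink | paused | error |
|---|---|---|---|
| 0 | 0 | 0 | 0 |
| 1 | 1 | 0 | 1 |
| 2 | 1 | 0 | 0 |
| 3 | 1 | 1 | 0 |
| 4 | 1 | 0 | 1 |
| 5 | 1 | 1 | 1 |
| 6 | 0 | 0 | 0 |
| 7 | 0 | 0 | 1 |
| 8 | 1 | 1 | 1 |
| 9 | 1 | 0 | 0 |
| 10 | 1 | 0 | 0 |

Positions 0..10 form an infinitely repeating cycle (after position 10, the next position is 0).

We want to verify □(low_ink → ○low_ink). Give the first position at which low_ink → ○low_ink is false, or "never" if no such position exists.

Check low_ink → ○low_ink at each position in order: 0 ✓, 1 ✓, 2 ✓, 3 ✓, 4 ✓.
At position 5 the labels are {error, low_ink, paused} and the next position 6 has {}, so low_ink → ○low_ink is false there. This is the first violation.

5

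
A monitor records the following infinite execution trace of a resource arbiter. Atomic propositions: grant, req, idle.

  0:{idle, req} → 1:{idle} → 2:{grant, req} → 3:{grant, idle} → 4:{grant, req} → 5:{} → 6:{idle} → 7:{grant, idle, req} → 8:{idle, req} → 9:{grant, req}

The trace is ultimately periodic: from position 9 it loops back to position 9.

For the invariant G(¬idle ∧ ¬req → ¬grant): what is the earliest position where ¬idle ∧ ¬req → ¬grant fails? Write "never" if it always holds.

¬idle ∧ ¬req → ¬grant holds at every position 0..9, and those are all the positions the trace ever visits, so the invariant G(¬idle ∧ ¬req → ¬grant) is never violated.

never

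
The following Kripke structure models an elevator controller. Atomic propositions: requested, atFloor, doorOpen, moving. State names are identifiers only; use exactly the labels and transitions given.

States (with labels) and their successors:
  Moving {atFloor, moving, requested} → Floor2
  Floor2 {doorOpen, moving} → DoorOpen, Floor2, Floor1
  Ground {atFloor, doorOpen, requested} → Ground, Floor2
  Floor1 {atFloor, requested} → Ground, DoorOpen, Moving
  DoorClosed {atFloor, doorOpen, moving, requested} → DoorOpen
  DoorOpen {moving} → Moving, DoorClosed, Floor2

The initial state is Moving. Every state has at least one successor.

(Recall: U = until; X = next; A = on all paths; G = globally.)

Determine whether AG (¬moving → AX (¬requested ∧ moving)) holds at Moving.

States satisfying ¬moving → AX (¬requested ∧ moving): {Moving, Floor2, DoorClosed, DoorOpen}.
States satisfying AG (¬moving → AX (¬requested ∧ moving)): ∅.
Floor1 is reachable from Moving and violates ¬moving → AX (¬requested ∧ moving), so AG fails at Moving.
Moving ∉ Sat(AG (¬moving → AX (¬requested ∧ moving))).

Does not hold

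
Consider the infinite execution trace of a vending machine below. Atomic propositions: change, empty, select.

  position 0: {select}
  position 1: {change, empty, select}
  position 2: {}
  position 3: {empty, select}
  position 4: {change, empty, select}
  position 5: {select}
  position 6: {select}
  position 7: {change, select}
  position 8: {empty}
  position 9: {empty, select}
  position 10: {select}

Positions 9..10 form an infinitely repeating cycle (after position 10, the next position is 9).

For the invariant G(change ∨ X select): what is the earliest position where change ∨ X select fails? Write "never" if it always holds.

never

change ∨ X select holds at every position 0..10, and those are all the positions the trace ever visits, so the invariant G(change ∨ X select) is never violated.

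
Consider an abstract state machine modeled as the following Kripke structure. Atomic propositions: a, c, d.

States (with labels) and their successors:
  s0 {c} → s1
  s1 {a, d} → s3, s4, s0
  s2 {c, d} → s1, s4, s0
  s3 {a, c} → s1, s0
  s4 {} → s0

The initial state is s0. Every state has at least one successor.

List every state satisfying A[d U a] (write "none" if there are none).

{s1, s3}

States satisfying d: {s1, s2}.
States satisfying a: {s1, s3}.
States satisfying A[d U a]: {s1, s3}.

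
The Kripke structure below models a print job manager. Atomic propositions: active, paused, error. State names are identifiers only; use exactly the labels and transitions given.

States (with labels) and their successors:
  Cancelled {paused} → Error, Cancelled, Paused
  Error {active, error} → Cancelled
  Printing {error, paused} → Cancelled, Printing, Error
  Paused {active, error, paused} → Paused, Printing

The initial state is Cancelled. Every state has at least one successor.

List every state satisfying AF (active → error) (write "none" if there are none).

States satisfying active → error: {Cancelled, Error, Printing, Paused}.
States satisfying AF (active → error): {Cancelled, Error, Printing, Paused}.

{Cancelled, Error, Printing, Paused}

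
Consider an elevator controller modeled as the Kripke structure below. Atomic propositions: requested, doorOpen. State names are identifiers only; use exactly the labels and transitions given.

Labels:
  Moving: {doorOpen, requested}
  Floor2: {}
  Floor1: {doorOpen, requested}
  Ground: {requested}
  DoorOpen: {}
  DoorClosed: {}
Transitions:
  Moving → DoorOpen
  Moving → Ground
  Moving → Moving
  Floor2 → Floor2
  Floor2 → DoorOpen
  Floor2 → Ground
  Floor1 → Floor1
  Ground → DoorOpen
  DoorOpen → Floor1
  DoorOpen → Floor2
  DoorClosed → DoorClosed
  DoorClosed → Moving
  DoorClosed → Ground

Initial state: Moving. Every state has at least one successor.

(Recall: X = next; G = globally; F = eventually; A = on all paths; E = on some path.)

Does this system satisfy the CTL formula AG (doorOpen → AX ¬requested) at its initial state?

Violated

States satisfying doorOpen → AX ¬requested: {Floor2, Ground, DoorOpen, DoorClosed}.
States satisfying AG (doorOpen → AX ¬requested): ∅.
Floor1 is reachable from Moving and violates doorOpen → AX ¬requested, so AG fails at Moving.
Moving ∉ Sat(AG (doorOpen → AX ¬requested)).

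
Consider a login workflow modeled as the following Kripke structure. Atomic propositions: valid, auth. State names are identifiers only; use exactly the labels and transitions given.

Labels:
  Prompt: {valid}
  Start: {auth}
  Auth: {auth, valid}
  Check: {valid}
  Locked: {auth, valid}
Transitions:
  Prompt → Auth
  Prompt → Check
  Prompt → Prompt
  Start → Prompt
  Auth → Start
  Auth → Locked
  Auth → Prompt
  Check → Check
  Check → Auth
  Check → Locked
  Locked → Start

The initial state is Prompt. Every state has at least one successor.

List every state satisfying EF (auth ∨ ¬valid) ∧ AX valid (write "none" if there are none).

States satisfying auth ∨ ¬valid: {Start, Auth, Locked}.
States satisfying EF (auth ∨ ¬valid): {Prompt, Start, Auth, Check, Locked}.
States satisfying valid: {Prompt, Auth, Check, Locked}.
States satisfying AX valid: {Prompt, Start, Check}.
States satisfying EF (auth ∨ ¬valid) ∧ AX valid: {Prompt, Start, Check}.

{Prompt, Start, Check}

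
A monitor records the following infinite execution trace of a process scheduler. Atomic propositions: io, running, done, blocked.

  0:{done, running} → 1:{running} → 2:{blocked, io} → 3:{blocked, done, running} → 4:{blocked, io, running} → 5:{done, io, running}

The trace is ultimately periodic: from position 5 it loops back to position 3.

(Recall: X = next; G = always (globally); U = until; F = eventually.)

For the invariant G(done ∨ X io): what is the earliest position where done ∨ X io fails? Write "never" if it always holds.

2

Check done ∨ X io at each position in order: 0 ✓, 1 ✓.
At position 2 the labels are {blocked, io} and the next position 3 has {blocked, done, running}, so done ∨ X io is false there. This is the first violation.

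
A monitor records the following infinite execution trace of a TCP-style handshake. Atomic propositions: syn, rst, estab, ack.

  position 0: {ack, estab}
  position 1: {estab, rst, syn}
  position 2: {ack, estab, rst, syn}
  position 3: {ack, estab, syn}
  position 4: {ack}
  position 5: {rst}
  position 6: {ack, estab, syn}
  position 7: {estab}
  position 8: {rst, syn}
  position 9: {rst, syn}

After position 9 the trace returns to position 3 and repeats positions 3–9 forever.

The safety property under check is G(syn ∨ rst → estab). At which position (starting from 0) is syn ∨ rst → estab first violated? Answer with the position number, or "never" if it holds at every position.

5

Check syn ∨ rst → estab at each position in order: 0 ✓, 1 ✓, 2 ✓, 3 ✓, 4 ✓.
At position 5 the labels are {rst}, so syn ∨ rst → estab is false there. This is the first violation.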